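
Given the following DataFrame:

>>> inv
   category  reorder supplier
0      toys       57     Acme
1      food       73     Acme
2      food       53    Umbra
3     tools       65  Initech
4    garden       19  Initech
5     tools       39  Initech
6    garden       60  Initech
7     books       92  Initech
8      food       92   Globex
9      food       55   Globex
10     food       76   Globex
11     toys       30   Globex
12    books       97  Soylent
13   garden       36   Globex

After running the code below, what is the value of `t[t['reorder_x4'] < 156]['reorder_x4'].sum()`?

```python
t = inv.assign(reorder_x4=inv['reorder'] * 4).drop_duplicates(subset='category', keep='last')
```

264

add column reorder_x4 = inv['reorder'] * 4:
   category  reorder supplier  reorder_x4
0      toys       57     Acme         228
1      food       73     Acme         292
2      food       53    Umbra         212
3     tools       65  Initech         260
4    garden       19  Initech          76
5     tools       39  Initech         156
6    garden       60  Initech         240
7     books       92  Initech         368
8      food       92   Globex         368
9      food       55   Globex         220
10     food       76   Globex         304
11     toys       30   Globex         120
12    books       97  Soylent         388
13   garden       36   Globex         144
drop duplicate category (keep=last):
   category  reorder supplier  reorder_x4
5     tools       39  Initech         156
10     food       76   Globex         304
11     toys       30   Globex         120
12    books       97  Soylent         388
13   garden       36   Globex         144
filter rows where reorder_x4 < 156:
   category  reorder supplier  reorder_x4
11     toys       30   Globex         120
13   garden       36   Globex         144
Taking the sum of column 'reorder_x4' gives 264.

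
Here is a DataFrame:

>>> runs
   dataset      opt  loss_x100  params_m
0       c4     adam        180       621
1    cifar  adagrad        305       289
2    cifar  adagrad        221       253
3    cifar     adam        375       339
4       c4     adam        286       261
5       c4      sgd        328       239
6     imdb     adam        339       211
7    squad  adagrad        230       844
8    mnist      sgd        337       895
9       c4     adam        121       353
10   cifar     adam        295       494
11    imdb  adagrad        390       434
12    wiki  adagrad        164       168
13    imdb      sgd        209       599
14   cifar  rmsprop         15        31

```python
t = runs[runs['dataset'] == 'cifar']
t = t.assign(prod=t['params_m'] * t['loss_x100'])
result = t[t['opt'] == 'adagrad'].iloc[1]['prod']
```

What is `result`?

55913

filter rows where dataset == 'cifar':
   dataset      opt  loss_x100  params_m
1    cifar  adagrad        305       289
2    cifar  adagrad        221       253
3    cifar     adam        375       339
10   cifar     adam        295       494
14   cifar  rmsprop         15        31
add column prod = t['params_m'] * t['loss_x100']:
   dataset      opt  loss_x100  params_m    prod
1    cifar  adagrad        305       289   88145
2    cifar  adagrad        221       253   55913
3    cifar     adam        375       339  127125
10   cifar     adam        295       494  145730
14   cifar  rmsprop         15        31     465
filter rows where opt == 'adagrad':
  dataset      opt  loss_x100  params_m   prod
1   cifar  adagrad        305       289  88145
2   cifar  adagrad        221       253  55913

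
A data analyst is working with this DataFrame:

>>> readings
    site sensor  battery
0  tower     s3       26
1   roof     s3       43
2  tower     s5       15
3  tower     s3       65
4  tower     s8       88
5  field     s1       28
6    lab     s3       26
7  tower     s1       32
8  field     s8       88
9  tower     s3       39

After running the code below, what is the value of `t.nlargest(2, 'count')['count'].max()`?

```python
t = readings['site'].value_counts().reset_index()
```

value_counts of site:
site
tower    6
field    2
roof     1
lab      1
Name: count, dtype: int64
reset_index():
    site  count
0  tower      6
1  field      2
2   roof      1
3    lab      1
take 2 rows with largest count:
    site  count
0  tower      6
1  field      2
max of column 'count' → 6

6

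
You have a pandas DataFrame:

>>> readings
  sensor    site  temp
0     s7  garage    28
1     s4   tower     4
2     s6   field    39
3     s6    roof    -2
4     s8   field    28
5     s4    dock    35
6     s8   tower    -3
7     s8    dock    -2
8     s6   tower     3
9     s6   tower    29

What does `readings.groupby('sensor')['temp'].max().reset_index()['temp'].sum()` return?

130

group by sensor, max of temp:
sensor
s4    35
s6    39
s7    28
s8    28
Name: temp, dtype: int64
reset_index():
  sensor  temp
0     s4    35
1     s6    39
2     s7    28
3     s8    28
Taking the sum of column 'temp' gives 130.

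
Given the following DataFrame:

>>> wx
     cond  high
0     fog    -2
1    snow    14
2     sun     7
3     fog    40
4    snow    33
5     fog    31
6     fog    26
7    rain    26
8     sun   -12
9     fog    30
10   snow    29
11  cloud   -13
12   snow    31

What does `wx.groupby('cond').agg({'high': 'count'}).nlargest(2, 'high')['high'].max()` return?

5

group by cond, count of high:
       high
cond       
cloud     1
fog       5
rain      1
snow      4
sun       2
take 2 rows with largest high:
      high
cond      
fog      5
snow     4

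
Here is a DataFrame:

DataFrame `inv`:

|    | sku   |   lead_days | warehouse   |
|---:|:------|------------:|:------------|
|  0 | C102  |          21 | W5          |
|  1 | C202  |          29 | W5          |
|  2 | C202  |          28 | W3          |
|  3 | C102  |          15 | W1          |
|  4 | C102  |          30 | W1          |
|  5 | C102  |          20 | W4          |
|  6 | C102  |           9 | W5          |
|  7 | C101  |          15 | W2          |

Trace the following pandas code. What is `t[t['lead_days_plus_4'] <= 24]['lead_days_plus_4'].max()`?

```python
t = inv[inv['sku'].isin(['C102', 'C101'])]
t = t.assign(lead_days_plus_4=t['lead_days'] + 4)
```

24

filter rows where sku in ['C102', 'C101']:
    sku  lead_days warehouse
0  C102         21        W5
3  C102         15        W1
4  C102         30        W1
5  C102         20        W4
6  C102          9        W5
7  C101         15        W2
add column lead_days_plus_4 = t['lead_days'] + 4:
    sku  lead_days warehouse  lead_days_plus_4
0  C102         21        W5                25
3  C102         15        W1                19
4  C102         30        W1                34
5  C102         20        W4                24
6  C102          9        W5                13
7  C101         15        W2                19
filter rows where lead_days_plus_4 <= 24:
    sku  lead_days warehouse  lead_days_plus_4
3  C102         15        W1                19
5  C102         20        W4                24
6  C102          9        W5                13
7  C101         15        W2                19
Finally, max of column 'lead_days_plus_4' = 24.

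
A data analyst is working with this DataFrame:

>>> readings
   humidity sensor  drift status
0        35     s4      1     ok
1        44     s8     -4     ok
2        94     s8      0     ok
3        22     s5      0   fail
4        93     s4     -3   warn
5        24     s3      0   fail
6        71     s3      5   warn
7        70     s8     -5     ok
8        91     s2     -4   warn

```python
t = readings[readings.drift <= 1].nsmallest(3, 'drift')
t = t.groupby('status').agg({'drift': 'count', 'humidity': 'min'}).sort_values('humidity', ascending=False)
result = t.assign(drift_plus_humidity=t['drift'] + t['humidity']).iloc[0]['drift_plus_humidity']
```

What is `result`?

92

filter rows where drift <= 1:
   humidity sensor  drift status
0        35     s4      1     ok
1        44     s8     -4     ok
2        94     s8      0     ok
3        22     s5      0   fail
4        93     s4     -3   warn
5        24     s3      0   fail
7        70     s8     -5     ok
8        91     s2     -4   warn
take 3 rows with smallest drift:
   humidity sensor  drift status
7        70     s8     -5     ok
1        44     s8     -4     ok
8        91     s2     -4   warn
group by status: count(drift), min(humidity):
        drift  humidity
status                 
ok          2        44
warn        1        91
sort by humidity descending:
        drift  humidity
status                 
warn        1        91
ok          2        44
add column drift_plus_humidity = t['drift'] + t['humidity']:
        drift  humidity  drift_plus_humidity
status                                      
warn        1        91                   92
ok          2        44                   46
Finally, value at position 0, column 'drift_plus_humidity' = 92.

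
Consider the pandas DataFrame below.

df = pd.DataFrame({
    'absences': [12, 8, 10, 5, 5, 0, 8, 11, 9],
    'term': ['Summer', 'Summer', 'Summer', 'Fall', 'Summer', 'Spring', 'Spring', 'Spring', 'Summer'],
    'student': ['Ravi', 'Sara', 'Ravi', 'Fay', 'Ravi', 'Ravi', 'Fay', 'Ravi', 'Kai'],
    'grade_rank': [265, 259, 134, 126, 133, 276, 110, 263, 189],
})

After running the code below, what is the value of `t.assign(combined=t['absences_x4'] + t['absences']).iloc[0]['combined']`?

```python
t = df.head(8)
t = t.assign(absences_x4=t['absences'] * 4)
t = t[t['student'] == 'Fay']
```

25

take first 8 rows:
   absences    term student  grade_rank
0        12  Summer    Ravi         265
1         8  Summer    Sara         259
2        10  Summer    Ravi         134
3         5    Fall     Fay         126
4         5  Summer    Ravi         133
5         0  Spring    Ravi         276
6         8  Spring     Fay         110
7        11  Spring    Ravi         263
add column absences_x4 = t['absences'] * 4:
   absences    term student  grade_rank  absences_x4
0        12  Summer    Ravi         265           48
1         8  Summer    Sara         259           32
2        10  Summer    Ravi         134           40
3         5    Fall     Fay         126           20
4         5  Summer    Ravi         133           20
5         0  Spring    Ravi         276            0
6         8  Spring     Fay         110           32
7        11  Spring    Ravi         263           44
filter rows where student == 'Fay':
   absences    term student  grade_rank  absences_x4
3         5    Fall     Fay         126           20
6         8  Spring     Fay         110           32
add column combined = t['absences_x4'] + t['absences']:
   absences    term student  grade_rank  absences_x4  combined
3         5    Fall     Fay         126           20        25
6         8  Spring     Fay         110           32        40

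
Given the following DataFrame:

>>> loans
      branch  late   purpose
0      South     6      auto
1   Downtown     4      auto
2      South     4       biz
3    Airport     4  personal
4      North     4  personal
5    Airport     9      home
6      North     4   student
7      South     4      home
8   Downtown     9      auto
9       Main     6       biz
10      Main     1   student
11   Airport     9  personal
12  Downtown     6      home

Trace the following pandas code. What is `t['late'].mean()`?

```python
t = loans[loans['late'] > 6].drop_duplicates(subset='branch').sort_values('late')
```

9.0

filter rows where late > 6:
      branch  late   purpose
5    Airport     9      home
8   Downtown     9      auto
11   Airport     9  personal
drop duplicate branch (keep=first):
     branch  late purpose
5   Airport     9    home
8  Downtown     9    auto
sort by late:
     branch  late purpose
5   Airport     9    home
8  Downtown     9    auto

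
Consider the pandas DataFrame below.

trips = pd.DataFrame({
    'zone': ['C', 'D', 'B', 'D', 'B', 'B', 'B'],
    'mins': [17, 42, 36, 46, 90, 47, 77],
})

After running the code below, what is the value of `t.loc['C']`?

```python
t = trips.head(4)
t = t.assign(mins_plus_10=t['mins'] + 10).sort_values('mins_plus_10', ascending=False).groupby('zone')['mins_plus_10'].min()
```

27

take first 4 rows:
  zone  mins
0    C    17
1    D    42
2    B    36
3    D    46
add column mins_plus_10 = t['mins'] + 10:
  zone  mins  mins_plus_10
0    C    17            27
1    D    42            52
2    B    36            46
3    D    46            56
sort by mins_plus_10 descending:
  zone  mins  mins_plus_10
3    D    46            56
1    D    42            52
2    B    36            46
0    C    17            27
group by zone, min of mins_plus_10:
zone
B    46
C    27
D    52
Name: mins_plus_10, dtype: int64
The value at index 'C' is 27.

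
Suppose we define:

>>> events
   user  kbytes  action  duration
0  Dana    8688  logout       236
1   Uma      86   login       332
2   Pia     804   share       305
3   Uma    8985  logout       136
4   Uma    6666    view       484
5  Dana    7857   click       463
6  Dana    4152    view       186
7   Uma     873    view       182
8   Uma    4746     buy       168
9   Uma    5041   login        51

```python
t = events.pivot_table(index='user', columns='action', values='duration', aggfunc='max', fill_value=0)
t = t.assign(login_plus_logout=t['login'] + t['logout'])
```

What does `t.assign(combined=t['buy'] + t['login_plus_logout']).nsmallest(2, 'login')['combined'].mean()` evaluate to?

pivot: rows=user, cols=action, max(duration):
action  buy  click  login  logout  share  view
user                                          
Dana      0    463      0     236      0   186
Pia       0      0      0       0    305     0
Uma     168      0    332     136      0   484
add column login_plus_logout = t['login'] + t['logout']:
action  buy  click  login  logout  share  view  login_plus_logout
user                                                             
Dana      0    463      0     236      0   186                236
Pia       0      0      0       0    305     0                  0
Uma     168      0    332     136      0   484                468
add column combined = t['buy'] + t['login_plus_logout']:
action  buy  click  login  logout  share  view  login_plus_logout  combined
user                                                                       
Dana      0    463      0     236      0   186                236       236
Pia       0      0      0       0    305     0                  0         0
Uma     168      0    332     136      0   484                468       636
take 2 rows with smallest login:
action  buy  click  login  logout  share  view  login_plus_logout  combined
user                                                                       
Dana      0    463      0     236      0   186                236       236
Pia       0      0      0       0    305     0                  0         0
Finally, mean of column 'combined' = 118.0.

118.0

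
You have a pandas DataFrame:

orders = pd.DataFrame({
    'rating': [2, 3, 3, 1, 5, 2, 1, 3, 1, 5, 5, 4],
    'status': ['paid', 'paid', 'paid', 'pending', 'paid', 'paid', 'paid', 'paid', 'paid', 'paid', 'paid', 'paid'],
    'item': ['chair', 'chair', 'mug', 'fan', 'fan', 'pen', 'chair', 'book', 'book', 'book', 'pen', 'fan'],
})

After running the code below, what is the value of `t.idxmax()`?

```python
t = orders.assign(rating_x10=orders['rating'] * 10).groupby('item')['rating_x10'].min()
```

add column rating_x10 = orders['rating'] * 10:
    rating   status   item  rating_x10
0        2     paid  chair          20
1        3     paid  chair          30
2        3     paid    mug          30
3        1  pending    fan          10
4        5     paid    fan          50
5        2     paid    pen          20
6        1     paid  chair          10
7        3     paid   book          30
8        1     paid   book          10
9        5     paid   book          50
10       5     paid    pen          50
11       4     paid    fan          40
group by item, min of rating_x10:
item
book     10
chair    10
fan      10
mug      30
pen      20
Name: rating_x10, dtype: int64
Then the label with the largest value: mug

mug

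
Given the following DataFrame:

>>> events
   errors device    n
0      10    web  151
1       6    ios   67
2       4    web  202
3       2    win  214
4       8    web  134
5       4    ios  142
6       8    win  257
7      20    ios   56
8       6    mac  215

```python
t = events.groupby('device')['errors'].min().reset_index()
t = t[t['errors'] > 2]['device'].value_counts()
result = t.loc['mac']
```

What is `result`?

group by device, min of errors:
device
ios    4
mac    6
web    4
win    2
Name: errors, dtype: int64
reset_index():
  device  errors
0    ios       4
1    mac       6
2    web       4
3    win       2
filter rows where errors > 2:
  device  errors
0    ios       4
1    mac       6
2    web       4
value_counts of device:
device
ios    1
mac    1
web    1
Name: count, dtype: int64
value at index 'mac' → 1

1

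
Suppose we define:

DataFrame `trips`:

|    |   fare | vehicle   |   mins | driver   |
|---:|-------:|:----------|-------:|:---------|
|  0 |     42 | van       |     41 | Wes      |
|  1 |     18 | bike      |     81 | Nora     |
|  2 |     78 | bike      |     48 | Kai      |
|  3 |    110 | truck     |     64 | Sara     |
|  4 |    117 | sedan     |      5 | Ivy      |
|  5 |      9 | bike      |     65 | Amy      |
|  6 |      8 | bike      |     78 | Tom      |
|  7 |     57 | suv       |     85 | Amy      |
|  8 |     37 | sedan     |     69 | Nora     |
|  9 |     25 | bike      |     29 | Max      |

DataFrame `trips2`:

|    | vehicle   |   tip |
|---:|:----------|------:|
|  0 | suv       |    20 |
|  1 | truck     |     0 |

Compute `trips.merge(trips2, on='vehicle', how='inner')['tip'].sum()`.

20

merge on 'vehicle' (how='inner') → 2 rows:
   fare vehicle  mins driver  tip
0   110   truck    64   Sara    0
1    57     suv    85    Amy   20
The sum of column 'tip' is 20.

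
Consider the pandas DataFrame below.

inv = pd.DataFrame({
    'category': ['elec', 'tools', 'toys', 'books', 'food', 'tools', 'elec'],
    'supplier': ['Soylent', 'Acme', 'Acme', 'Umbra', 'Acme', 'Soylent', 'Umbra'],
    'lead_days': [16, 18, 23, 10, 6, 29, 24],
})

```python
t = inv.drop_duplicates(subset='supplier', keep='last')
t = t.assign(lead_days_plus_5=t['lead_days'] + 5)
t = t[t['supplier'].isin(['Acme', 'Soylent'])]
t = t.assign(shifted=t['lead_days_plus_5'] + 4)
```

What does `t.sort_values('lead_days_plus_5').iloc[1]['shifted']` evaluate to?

drop duplicate supplier (keep=last):
  category supplier  lead_days
4     food     Acme          6
5    tools  Soylent         29
6     elec    Umbra         24
add column lead_days_plus_5 = t['lead_days'] + 5:
  category supplier  lead_days  lead_days_plus_5
4     food     Acme          6                11
5    tools  Soylent         29                34
6     elec    Umbra         24                29
filter rows where supplier in ['Acme', 'Soylent']:
  category supplier  lead_days  lead_days_plus_5
4     food     Acme          6                11
5    tools  Soylent         29                34
add column shifted = t['lead_days_plus_5'] + 4:
  category supplier  lead_days  lead_days_plus_5  shifted
4     food     Acme          6                11       15
5    tools  Soylent         29                34       38
sort by lead_days_plus_5:
  category supplier  lead_days  lead_days_plus_5  shifted
4     food     Acme          6                11       15
5    tools  Soylent         29                34       38
Finally, value at position 1, column 'shifted' = 38.

38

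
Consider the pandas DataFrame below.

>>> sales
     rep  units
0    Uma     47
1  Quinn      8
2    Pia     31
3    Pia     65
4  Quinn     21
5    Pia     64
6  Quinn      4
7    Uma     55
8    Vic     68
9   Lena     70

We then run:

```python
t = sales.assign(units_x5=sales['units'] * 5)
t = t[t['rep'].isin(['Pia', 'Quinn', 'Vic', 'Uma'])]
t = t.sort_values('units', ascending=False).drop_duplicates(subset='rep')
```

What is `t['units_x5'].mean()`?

261.25

add column units_x5 = sales['units'] * 5:
     rep  units  units_x5
0    Uma     47       235
1  Quinn      8        40
2    Pia     31       155
3    Pia     65       325
4  Quinn     21       105
5    Pia     64       320
6  Quinn      4        20
7    Uma     55       275
8    Vic     68       340
9   Lena     70       350
filter rows where rep in ['Pia', 'Quinn', 'Vic', 'Uma']:
     rep  units  units_x5
0    Uma     47       235
1  Quinn      8        40
2    Pia     31       155
3    Pia     65       325
4  Quinn     21       105
5    Pia     64       320
6  Quinn      4        20
7    Uma     55       275
8    Vic     68       340
sort by units descending:
     rep  units  units_x5
8    Vic     68       340
3    Pia     65       325
5    Pia     64       320
7    Uma     55       275
0    Uma     47       235
2    Pia     31       155
4  Quinn     21       105
1  Quinn      8        40
6  Quinn      4        20
drop duplicate rep (keep=first):
     rep  units  units_x5
8    Vic     68       340
3    Pia     65       325
7    Uma     55       275
4  Quinn     21       105
Taking the mean of column 'units_x5' gives 261.25.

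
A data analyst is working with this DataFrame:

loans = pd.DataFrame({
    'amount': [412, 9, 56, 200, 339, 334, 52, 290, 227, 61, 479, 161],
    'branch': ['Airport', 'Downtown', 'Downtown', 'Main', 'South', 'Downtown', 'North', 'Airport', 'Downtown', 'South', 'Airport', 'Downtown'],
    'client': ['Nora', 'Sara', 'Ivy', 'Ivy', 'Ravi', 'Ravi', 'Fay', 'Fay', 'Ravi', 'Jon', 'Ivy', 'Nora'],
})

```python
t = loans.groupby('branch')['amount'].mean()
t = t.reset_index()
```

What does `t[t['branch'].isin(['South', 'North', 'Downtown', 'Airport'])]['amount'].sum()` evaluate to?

group by branch, mean of amount:
branch
Airport     393.666667
Downtown    157.400000
Main        200.000000
North        52.000000
South       200.000000
Name: amount, dtype: float64
reset_index():
     branch      amount
0   Airport  393.666667
1  Downtown  157.400000
2      Main  200.000000
3     North   52.000000
4     South  200.000000
filter rows where branch in ['South', 'North', 'Downtown', 'Airport']:
     branch      amount
0   Airport  393.666667
1  Downtown  157.400000
3     North   52.000000
4     South  200.000000
So sum() = 803.066666667.

803.066666667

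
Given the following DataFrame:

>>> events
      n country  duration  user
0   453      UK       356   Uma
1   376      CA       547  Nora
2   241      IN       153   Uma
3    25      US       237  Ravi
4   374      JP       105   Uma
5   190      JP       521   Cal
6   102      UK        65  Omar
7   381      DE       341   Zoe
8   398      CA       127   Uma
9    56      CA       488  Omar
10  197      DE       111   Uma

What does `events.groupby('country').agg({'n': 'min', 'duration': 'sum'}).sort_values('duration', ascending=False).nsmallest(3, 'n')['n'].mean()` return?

group by country: min(n), sum(duration):
           n  duration
country               
CA        56      1162
DE       197       452
IN       241       153
JP       190       626
UK       102       421
US        25       237
sort by duration descending:
           n  duration
country               
CA        56      1162
JP       190       626
DE       197       452
UK       102       421
US        25       237
IN       241       153
take 3 rows with smallest n:
           n  duration
country               
US        25       237
CA        56      1162
UK       102       421
Then the mean of column 'n': 61.0

61.0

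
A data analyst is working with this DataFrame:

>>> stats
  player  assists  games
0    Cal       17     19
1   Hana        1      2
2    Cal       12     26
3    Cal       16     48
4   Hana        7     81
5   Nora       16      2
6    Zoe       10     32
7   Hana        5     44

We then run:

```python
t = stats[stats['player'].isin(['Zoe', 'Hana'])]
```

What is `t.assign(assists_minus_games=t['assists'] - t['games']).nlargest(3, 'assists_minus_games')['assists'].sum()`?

filter rows where player in ['Zoe', 'Hana']:
  player  assists  games
1   Hana        1      2
4   Hana        7     81
6    Zoe       10     32
7   Hana        5     44
add column assists_minus_games = t['assists'] - t['games']:
  player  assists  games  assists_minus_games
1   Hana        1      2                   -1
4   Hana        7     81                  -74
6    Zoe       10     32                  -22
7   Hana        5     44                  -39
take 3 rows with largest assists_minus_games:
  player  assists  games  assists_minus_games
1   Hana        1      2                   -1
6    Zoe       10     32                  -22
7   Hana        5     44                  -39
So sum() = 16.

16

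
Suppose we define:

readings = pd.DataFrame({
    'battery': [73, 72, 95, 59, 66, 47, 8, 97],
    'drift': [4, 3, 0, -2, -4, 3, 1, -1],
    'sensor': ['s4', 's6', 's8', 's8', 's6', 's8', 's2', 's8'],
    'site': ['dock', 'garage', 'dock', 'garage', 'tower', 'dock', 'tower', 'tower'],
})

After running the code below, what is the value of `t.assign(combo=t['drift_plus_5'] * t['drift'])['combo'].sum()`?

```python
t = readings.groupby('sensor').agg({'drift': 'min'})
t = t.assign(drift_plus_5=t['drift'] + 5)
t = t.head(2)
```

42

group by sensor, min of drift:
        drift
sensor       
s2          1
s4          4
s6         -4
s8         -2
add column drift_plus_5 = t['drift'] + 5:
        drift  drift_plus_5
sensor                     
s2          1             6
s4          4             9
s6         -4             1
s8         -2             3
take first 2 rows:
        drift  drift_plus_5
sensor                     
s2          1             6
s4          4             9
add column combo = t['drift_plus_5'] * t['drift']:
        drift  drift_plus_5  combo
sensor                            
s2          1             6      6
s4          4             9     36
Hence 42.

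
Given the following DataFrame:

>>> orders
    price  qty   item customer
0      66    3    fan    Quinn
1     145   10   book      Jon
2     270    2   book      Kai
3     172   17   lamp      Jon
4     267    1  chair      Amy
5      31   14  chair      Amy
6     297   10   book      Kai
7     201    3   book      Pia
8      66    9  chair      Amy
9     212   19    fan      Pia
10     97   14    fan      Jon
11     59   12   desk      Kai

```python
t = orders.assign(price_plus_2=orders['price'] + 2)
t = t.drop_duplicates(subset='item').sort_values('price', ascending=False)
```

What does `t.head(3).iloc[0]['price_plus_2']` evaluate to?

add column price_plus_2 = orders['price'] + 2:
    price  qty   item customer  price_plus_2
0      66    3    fan    Quinn            68
1     145   10   book      Jon           147
2     270    2   book      Kai           272
3     172   17   lamp      Jon           174
4     267    1  chair      Amy           269
5      31   14  chair      Amy            33
6     297   10   book      Kai           299
7     201    3   book      Pia           203
8      66    9  chair      Amy            68
9     212   19    fan      Pia           214
10     97   14    fan      Jon            99
11     59   12   desk      Kai            61
drop duplicate item (keep=first):
    price  qty   item customer  price_plus_2
0      66    3    fan    Quinn            68
1     145   10   book      Jon           147
3     172   17   lamp      Jon           174
4     267    1  chair      Amy           269
11     59   12   desk      Kai            61
sort by price descending:
    price  qty   item customer  price_plus_2
4     267    1  chair      Amy           269
3     172   17   lamp      Jon           174
1     145   10   book      Jon           147
0      66    3    fan    Quinn            68
11     59   12   desk      Kai            61
take first 3 rows:
   price  qty   item customer  price_plus_2
4    267    1  chair      Amy           269
3    172   17   lamp      Jon           174
1    145   10   book      Jon           147

269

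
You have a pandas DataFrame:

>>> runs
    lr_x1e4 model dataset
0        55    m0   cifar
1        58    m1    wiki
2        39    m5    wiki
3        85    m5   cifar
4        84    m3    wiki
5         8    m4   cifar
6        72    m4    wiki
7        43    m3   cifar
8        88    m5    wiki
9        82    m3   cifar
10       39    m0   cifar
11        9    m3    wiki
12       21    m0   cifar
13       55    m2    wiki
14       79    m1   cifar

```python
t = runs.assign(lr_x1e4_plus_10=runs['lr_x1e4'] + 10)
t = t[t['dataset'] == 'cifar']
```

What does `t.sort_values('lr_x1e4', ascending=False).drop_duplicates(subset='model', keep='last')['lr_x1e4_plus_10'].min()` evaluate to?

add column lr_x1e4_plus_10 = runs['lr_x1e4'] + 10:
    lr_x1e4 model dataset  lr_x1e4_plus_10
0        55    m0   cifar               65
1        58    m1    wiki               68
2        39    m5    wiki               49
3        85    m5   cifar               95
4        84    m3    wiki               94
5         8    m4   cifar               18
6        72    m4    wiki               82
7        43    m3   cifar               53
8        88    m5    wiki               98
9        82    m3   cifar               92
10       39    m0   cifar               49
11        9    m3    wiki               19
12       21    m0   cifar               31
13       55    m2    wiki               65
14       79    m1   cifar               89
filter rows where dataset == 'cifar':
    lr_x1e4 model dataset  lr_x1e4_plus_10
0        55    m0   cifar               65
3        85    m5   cifar               95
5         8    m4   cifar               18
7        43    m3   cifar               53
9        82    m3   cifar               92
10       39    m0   cifar               49
12       21    m0   cifar               31
14       79    m1   cifar               89
sort by lr_x1e4 descending:
    lr_x1e4 model dataset  lr_x1e4_plus_10
3        85    m5   cifar               95
9        82    m3   cifar               92
14       79    m1   cifar               89
0        55    m0   cifar               65
7        43    m3   cifar               53
10       39    m0   cifar               49
12       21    m0   cifar               31
5         8    m4   cifar               18
drop duplicate model (keep=last):
    lr_x1e4 model dataset  lr_x1e4_plus_10
3        85    m5   cifar               95
14       79    m1   cifar               89
7        43    m3   cifar               53
12       21    m0   cifar               31
5         8    m4   cifar               18
Hence 18.

18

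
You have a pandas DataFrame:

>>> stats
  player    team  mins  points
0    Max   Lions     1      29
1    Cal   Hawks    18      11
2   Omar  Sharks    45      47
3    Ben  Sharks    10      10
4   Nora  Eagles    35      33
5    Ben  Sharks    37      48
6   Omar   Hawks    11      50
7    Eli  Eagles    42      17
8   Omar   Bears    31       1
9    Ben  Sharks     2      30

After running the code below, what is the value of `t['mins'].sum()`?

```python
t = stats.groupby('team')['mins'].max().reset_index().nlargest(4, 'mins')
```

group by team, max of mins:
team
Bears     31
Eagles    42
Hawks     18
Lions      1
Sharks    45
Name: mins, dtype: int64
reset_index():
     team  mins
0   Bears    31
1  Eagles    42
2   Hawks    18
3   Lions     1
4  Sharks    45
take 4 rows with largest mins:
     team  mins
4  Sharks    45
1  Eagles    42
0   Bears    31
2   Hawks    18
Hence 136.

136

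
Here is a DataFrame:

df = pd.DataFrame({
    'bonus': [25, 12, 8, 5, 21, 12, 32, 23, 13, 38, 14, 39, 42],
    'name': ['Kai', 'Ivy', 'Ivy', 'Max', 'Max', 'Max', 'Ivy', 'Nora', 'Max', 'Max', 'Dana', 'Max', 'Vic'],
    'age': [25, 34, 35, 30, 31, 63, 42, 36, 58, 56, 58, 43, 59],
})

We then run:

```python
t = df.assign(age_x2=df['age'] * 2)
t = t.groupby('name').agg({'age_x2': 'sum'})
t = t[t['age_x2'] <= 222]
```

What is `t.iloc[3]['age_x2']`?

72

add column age_x2 = df['age'] * 2:
    bonus  name  age  age_x2
0      25   Kai   25      50
1      12   Ivy   34      68
2       8   Ivy   35      70
3       5   Max   30      60
4      21   Max   31      62
5      12   Max   63     126
6      32   Ivy   42      84
7      23  Nora   36      72
8      13   Max   58     116
9      38   Max   56     112
10     14  Dana   58     116
11     39   Max   43      86
12     42   Vic   59     118
group by name, sum of age_x2:
      age_x2
name        
Dana     116
Ivy      222
Kai       50
Max      562
Nora      72
Vic      118
filter rows where age_x2 <= 222:
      age_x2
name        
Dana     116
Ivy      222
Kai       50
Nora      72
Vic      118
So iloc[3]['age_x2'] = 72.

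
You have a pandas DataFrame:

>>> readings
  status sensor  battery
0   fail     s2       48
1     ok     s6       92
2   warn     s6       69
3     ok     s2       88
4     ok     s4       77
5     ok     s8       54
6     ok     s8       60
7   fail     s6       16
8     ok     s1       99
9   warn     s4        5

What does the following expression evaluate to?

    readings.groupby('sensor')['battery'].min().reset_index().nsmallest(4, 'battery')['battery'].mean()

group by sensor, min of battery:
sensor
s1    99
s2    48
s4     5
s6    16
s8    54
Name: battery, dtype: int64
reset_index():
  sensor  battery
0     s1       99
1     s2       48
2     s4        5
3     s6       16
4     s8       54
take 4 rows with smallest battery:
  sensor  battery
2     s4        5
3     s6       16
1     s2       48
4     s8       54
The mean of column 'battery' is 30.75.

30.75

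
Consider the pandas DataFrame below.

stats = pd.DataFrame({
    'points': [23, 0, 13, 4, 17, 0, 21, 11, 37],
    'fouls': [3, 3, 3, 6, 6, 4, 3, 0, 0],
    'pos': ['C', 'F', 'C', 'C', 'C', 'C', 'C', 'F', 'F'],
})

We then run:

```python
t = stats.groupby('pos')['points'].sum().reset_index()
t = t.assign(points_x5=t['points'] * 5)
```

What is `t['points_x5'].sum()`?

630

group by pos, sum of points:
pos
C    78
F    48
Name: points, dtype: int64
reset_index():
  pos  points
0   C      78
1   F      48
add column points_x5 = t['points'] * 5:
  pos  points  points_x5
0   C      78        390
1   F      48        240
Then the sum of column 'points_x5': 630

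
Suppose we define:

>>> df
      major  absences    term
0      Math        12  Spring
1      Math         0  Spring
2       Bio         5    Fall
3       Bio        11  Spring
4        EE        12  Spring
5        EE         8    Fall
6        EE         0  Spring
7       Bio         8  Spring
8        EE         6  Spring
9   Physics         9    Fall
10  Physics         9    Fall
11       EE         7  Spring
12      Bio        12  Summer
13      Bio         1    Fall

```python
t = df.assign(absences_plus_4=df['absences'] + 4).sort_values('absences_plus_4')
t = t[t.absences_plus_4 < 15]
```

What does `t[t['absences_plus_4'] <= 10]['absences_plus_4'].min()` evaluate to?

4

add column absences_plus_4 = df['absences'] + 4:
      major  absences    term  absences_plus_4
0      Math        12  Spring               16
1      Math         0  Spring                4
2       Bio         5    Fall                9
3       Bio        11  Spring               15
4        EE        12  Spring               16
5        EE         8    Fall               12
6        EE         0  Spring                4
7       Bio         8  Spring               12
8        EE         6  Spring               10
9   Physics         9    Fall               13
10  Physics         9    Fall               13
11       EE         7  Spring               11
12      Bio        12  Summer               16
13      Bio         1    Fall                5
sort by absences_plus_4:
      major  absences    term  absences_plus_4
1      Math         0  Spring                4
6        EE         0  Spring                4
13      Bio         1    Fall                5
2       Bio         5    Fall                9
8        EE         6  Spring               10
11       EE         7  Spring               11
5        EE         8    Fall               12
7       Bio         8  Spring               12
9   Physics         9    Fall               13
10  Physics         9    Fall               13
3       Bio        11  Spring               15
0      Math        12  Spring               16
4        EE        12  Spring               16
12      Bio        12  Summer               16
filter rows where absences_plus_4 < 15:
      major  absences    term  absences_plus_4
1      Math         0  Spring                4
6        EE         0  Spring                4
13      Bio         1    Fall                5
2       Bio         5    Fall                9
8        EE         6  Spring               10
11       EE         7  Spring               11
5        EE         8    Fall               12
7       Bio         8  Spring               12
9   Physics         9    Fall               13
10  Physics         9    Fall               13
filter rows where absences_plus_4 <= 10:
   major  absences    term  absences_plus_4
1   Math         0  Spring                4
6     EE         0  Spring                4
13   Bio         1    Fall                5
2    Bio         5    Fall                9
8     EE         6  Spring               10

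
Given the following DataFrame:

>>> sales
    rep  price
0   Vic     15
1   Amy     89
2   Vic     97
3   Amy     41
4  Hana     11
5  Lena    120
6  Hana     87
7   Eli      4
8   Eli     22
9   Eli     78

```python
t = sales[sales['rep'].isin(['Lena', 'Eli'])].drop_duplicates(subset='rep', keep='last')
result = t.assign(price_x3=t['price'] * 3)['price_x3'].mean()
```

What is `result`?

297.0

filter rows where rep in ['Lena', 'Eli']:
    rep  price
5  Lena    120
7   Eli      4
8   Eli     22
9   Eli     78
drop duplicate rep (keep=last):
    rep  price
5  Lena    120
9   Eli     78
add column price_x3 = t['price'] * 3:
    rep  price  price_x3
5  Lena    120       360
9   Eli     78       234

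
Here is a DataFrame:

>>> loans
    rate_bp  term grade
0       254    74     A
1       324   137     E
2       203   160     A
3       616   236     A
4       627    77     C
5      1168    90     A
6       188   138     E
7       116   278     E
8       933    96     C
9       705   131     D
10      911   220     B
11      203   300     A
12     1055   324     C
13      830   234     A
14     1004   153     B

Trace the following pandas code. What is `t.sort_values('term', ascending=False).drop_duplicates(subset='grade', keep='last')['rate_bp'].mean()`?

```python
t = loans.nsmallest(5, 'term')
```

take 5 rows with smallest term:
   rate_bp  term grade
0      254    74     A
4      627    77     C
5     1168    90     A
8      933    96     C
9      705   131     D
sort by term descending:
   rate_bp  term grade
9      705   131     D
8      933    96     C
5     1168    90     A
4      627    77     C
0      254    74     A
drop duplicate grade (keep=last):
   rate_bp  term grade
9      705   131     D
4      627    77     C
0      254    74     A

528.666666667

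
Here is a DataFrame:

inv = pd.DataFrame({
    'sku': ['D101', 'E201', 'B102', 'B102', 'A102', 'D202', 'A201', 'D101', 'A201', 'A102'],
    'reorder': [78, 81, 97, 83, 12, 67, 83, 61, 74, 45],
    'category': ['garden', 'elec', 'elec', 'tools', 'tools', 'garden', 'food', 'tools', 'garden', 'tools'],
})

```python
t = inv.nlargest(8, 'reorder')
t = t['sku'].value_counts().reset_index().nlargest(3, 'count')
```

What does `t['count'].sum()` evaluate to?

take 8 rows with largest reorder:
    sku  reorder category
2  B102       97     elec
3  B102       83    tools
6  A201       83     food
1  E201       81     elec
0  D101       78   garden
8  A201       74   garden
5  D202       67   garden
7  D101       61    tools
value_counts of sku:
sku
B102    2
A201    2
D101    2
E201    1
D202    1
Name: count, dtype: int64
reset_index():
    sku  count
0  B102      2
1  A201      2
2  D101      2
3  E201      1
4  D202      1
take 3 rows with largest count:
    sku  count
0  B102      2
1  A201      2
2  D101      2

6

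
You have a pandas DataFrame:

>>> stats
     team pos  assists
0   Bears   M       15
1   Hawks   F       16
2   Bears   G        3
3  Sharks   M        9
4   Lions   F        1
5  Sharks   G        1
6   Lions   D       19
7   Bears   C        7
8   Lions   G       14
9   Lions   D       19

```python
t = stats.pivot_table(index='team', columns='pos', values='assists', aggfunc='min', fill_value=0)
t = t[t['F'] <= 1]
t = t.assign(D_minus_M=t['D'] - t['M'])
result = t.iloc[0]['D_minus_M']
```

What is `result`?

pivot: rows=team, cols=pos, min(assists):
pos     C   D   F   G   M
team                     
Bears   7   0   0   3  15
Hawks   0   0  16   0   0
Lions   0  19   1  14   0
Sharks  0   0   0   1   9
filter rows where F <= 1:
pos     C   D  F   G   M
team                    
Bears   7   0  0   3  15
Lions   0  19  1  14   0
Sharks  0   0  0   1   9
add column D_minus_M = t['D'] - t['M']:
pos     C   D  F   G   M  D_minus_M
team                               
Bears   7   0  0   3  15        -15
Lions   0  19  1  14   0         19
Sharks  0   0  0   1   9         -9
The value at position 0, column 'D_minus_M' is -15.

-15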